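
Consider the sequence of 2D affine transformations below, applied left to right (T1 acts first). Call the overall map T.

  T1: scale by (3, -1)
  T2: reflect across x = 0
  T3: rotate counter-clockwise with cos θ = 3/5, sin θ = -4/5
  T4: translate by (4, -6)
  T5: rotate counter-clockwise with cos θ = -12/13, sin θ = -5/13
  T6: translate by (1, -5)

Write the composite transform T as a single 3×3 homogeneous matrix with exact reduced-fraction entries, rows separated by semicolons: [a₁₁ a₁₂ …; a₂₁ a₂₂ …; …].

T1 = [3 0 0; 0 -1 0; 0 0 1]
T2·T1 = [-3 0 0; 0 -1 0; 0 0 1]
T3·…·T1 = [-9/5 -4/5 0; 12/5 -3/5 0; 0 0 1]
T4·…·T1 = [-9/5 -4/5 4; 12/5 -3/5 -6; 0 0 1]
T5·…·T1 = [168/65 33/65 -6; -99/65 56/65 4; 0 0 1]
T6·…·T1 = [168/65 33/65 -5; -99/65 56/65 -1; 0 0 1]

T = [168/65 33/65 -5; -99/65 56/65 -1; 0 0 1]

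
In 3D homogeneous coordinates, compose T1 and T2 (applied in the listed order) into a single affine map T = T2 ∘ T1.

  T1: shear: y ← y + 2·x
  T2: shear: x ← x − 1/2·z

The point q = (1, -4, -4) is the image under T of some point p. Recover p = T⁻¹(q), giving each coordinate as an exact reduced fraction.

p = (-1, -2, -4)

T1 = [1 0 0 0; 2 1 0 0; 0 0 1 0; 0 0 0 1]
T2·T1 = [1 0 -1/2 0; 2 1 0 0; 0 0 1 0; 0 0 0 1]
det M = 1; M⁻¹ = [1 0 1/2 0; -2 1 -1 0; 0 0 1 0; 0 0 0 1]
M⁻¹ · (1, -4, -4)ᵀ = (-1, -2, -4)ᵀ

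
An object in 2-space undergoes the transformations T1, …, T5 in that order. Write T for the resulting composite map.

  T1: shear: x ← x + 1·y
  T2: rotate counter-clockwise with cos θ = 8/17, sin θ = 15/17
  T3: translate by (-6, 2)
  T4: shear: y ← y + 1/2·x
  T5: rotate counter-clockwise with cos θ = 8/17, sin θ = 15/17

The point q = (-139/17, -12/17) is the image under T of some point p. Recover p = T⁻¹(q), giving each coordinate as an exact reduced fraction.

T1 = [1 1 0; 0 1 0; 0 0 1]
T2·T1 = [8/17 -7/17 0; 15/17 23/17 0; 0 0 1]
T3·…·T1 = [8/17 -7/17 -6; 15/17 23/17 2; 0 0 1]
T4·…·T1 = [8/17 -7/17 -6; 19/17 39/34 -1; 0 0 1]
T5·…·T1 = [-13/17 -41/34 -33/17; 16/17 3/17 -98/17; 0 0 1]
det M = 1; M⁻¹ = [3/17 41/34 124/17; -16/17 -13/17 -106/17; 0 0 1]
M⁻¹ · (-139/17, -12/17)ᵀ = (5, 2)ᵀ

p = (5, 2)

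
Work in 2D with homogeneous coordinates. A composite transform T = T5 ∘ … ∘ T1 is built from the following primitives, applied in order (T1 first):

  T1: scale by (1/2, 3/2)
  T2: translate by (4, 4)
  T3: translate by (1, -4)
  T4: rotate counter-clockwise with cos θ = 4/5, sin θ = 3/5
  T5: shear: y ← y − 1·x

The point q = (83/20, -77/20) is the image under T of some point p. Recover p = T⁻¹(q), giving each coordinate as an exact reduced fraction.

T1 = [1/2 0 0; 0 3/2 0; 0 0 1]
T2·T1 = [1/2 0 4; 0 3/2 4; 0 0 1]
T3·…·T1 = [1/2 0 5; 0 3/2 0; 0 0 1]
T4·…·T1 = [2/5 -9/10 4; 3/10 6/5 3; 0 0 1]
T5·…·T1 = [2/5 -9/10 4; -1/10 21/10 -1; 0 0 1]
det M = 3/4; M⁻¹ = [14/5 6/5 -10; 2/15 8/15 0; 0 0 1]
M⁻¹ · (83/20, -77/20)ᵀ = (-3, -3/2)ᵀ

p = (-3, -3/2)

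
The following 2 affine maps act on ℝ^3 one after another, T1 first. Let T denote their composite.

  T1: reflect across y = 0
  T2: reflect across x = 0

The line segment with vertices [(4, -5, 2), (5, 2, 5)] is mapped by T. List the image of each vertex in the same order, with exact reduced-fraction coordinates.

image vertices: (-4, 5, 2), (-5, -2, 5)

T1 reflect across y = 0: (4, -5, 2) → (4, 5, 2); (5, 2, 5) → (5, -2, 5)
T2 reflect across x = 0: (4, 5, 2) → (-4, 5, 2); (5, -2, 5) → (-5, -2, 5)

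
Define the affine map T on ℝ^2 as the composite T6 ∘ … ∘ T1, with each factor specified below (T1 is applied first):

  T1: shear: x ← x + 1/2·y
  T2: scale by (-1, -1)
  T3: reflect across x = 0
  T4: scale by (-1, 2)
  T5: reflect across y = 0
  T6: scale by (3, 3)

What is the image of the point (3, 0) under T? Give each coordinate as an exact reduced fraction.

T1 shear: x ← x + 1/2·y: (3, 0) → (3, 0)
T2 scale by (-1, -1): (3, 0) → (-3, 0)
T3 reflect across x = 0: (-3, 0) → (3, 0)
T4 scale by (-1, 2): (3, 0) → (-3, 0)
T5 reflect across y = 0: (-3, 0) → (-3, 0)
T6 scale by (3, 3): (-3, 0) → (-9, 0)

T(p) = (-9, 0)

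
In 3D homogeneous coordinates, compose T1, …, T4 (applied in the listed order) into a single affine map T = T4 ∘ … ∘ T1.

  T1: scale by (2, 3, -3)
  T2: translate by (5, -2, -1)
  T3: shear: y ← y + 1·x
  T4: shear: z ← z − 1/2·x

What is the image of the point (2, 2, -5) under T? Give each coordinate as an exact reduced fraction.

T1 scale by (2, 3, -3): (2, 2, -5) → (4, 6, 15)
T2 translate by (5, -2, -1): (4, 6, 15) → (9, 4, 14)
T3 shear: y ← y + 1·x: (9, 4, 14) → (9, 13, 14)
T4 shear: z ← z − 1/2·x: (9, 13, 14) → (9, 13, 19/2)

T(p) = (9, 13, 19/2)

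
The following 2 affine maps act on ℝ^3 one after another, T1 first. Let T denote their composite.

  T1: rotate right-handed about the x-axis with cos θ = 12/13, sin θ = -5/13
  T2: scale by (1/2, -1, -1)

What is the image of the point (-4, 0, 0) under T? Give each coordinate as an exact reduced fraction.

T1 rotate right-handed about the x-axis with cos θ = 12/13, sin θ = -5/13: (-4, 0, 0) → (-4, 0, 0)
T2 scale by (1/2, -1, -1): (-4, 0, 0) → (-2, 0, 0)

T(p) = (-2, 0, 0)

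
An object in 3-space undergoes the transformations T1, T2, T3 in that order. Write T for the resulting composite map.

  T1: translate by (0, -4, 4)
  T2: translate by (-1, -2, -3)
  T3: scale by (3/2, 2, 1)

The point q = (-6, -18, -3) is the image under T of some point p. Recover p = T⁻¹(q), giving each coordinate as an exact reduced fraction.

T1 = [1 0 0 0; 0 1 0 -4; 0 0 1 4; 0 0 0 1]
T2·T1 = [1 0 0 -1; 0 1 0 -6; 0 0 1 1; 0 0 0 1]
T3·…·T1 = [3/2 0 0 -3/2; 0 2 0 -12; 0 0 1 1; 0 0 0 1]
det M = 3; M⁻¹ = [2/3 0 0 1; 0 1/2 0 6; 0 0 1 -1; 0 0 0 1]
M⁻¹ · (-6, -18, -3)ᵀ = (-3, -3, -4)ᵀ

p = (-3, -3, -4)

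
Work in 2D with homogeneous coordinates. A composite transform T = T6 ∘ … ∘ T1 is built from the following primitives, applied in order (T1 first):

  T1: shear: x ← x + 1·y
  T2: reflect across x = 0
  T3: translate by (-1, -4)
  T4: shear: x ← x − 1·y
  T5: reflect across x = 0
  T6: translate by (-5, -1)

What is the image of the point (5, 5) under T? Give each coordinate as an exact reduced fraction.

T(p) = (7, 0)

T1 shear: x ← x + 1·y: (5, 5) → (10, 5)
T2 reflect across x = 0: (10, 5) → (-10, 5)
T3 translate by (-1, -4): (-10, 5) → (-11, 1)
T4 shear: x ← x − 1·y: (-11, 1) → (-12, 1)
T5 reflect across x = 0: (-12, 1) → (12, 1)
T6 translate by (-5, -1): (12, 1) → (7, 0)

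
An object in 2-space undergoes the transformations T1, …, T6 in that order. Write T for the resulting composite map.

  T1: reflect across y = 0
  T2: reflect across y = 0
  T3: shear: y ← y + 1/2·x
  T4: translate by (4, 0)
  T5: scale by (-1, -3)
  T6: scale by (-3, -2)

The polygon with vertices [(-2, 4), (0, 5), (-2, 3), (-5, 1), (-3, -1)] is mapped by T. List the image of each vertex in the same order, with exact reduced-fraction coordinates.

T1 reflect across y = 0: (-2, 4) → (-2, -4); (0, 5) → (0, -5); (-2, 3) → (-2, -3); (-5, 1) → (-5, -1); (-3, -1) → (-3, 1)
T2 reflect across y = 0: (-2, -4) → (-2, 4); (0, -5) → (0, 5); (-2, -3) → (-2, 3); (-5, -1) → (-5, 1); (-3, 1) → (-3, -1)
T3 shear: y ← y + 1/2·x: (-2, 4) → (-2, 3); (0, 5) → (0, 5); (-2, 3) → (-2, 2); (-5, 1) → (-5, -3/2); (-3, -1) → (-3, -5/2)
T4 translate by (4, 0): (-2, 3) → (2, 3); (0, 5) → (4, 5); (-2, 2) → (2, 2); (-5, -3/2) → (-1, -3/2); (-3, -5/2) → (1, -5/2)
T5 scale by (-1, -3): (2, 3) → (-2, -9); (4, 5) → (-4, -15); (2, 2) → (-2, -6); (-1, -3/2) → (1, 9/2); (1, -5/2) → (-1, 15/2)
T6 scale by (-3, -2): (-2, -9) → (6, 18); (-4, -15) → (12, 30); (-2, -6) → (6, 12); (1, 9/2) → (-3, -9); (-1, 15/2) → (3, -15)

image vertices: (6, 18), (12, 30), (6, 12), (-3, -9), (3, -15)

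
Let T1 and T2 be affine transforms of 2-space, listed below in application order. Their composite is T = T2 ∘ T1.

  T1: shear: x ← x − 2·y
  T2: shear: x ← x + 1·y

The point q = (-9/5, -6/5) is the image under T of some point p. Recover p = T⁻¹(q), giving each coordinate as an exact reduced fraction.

T1 = [1 -2 0; 0 1 0; 0 0 1]
T2·T1 = [1 -1 0; 0 1 0; 0 0 1]
det M = 1; M⁻¹ = [1 1 0; 0 1 0; 0 0 1]
M⁻¹ · (-9/5, -6/5)ᵀ = (-3, -6/5)ᵀ

p = (-3, -6/5)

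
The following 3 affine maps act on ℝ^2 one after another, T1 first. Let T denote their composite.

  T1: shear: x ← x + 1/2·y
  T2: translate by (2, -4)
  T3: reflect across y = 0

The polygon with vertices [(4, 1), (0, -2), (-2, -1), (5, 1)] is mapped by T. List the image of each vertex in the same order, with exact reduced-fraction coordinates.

image vertices: (13/2, 3), (1, 6), (-1/2, 5), (15/2, 3)

T1 shear: x ← x + 1/2·y: (4, 1) → (9/2, 1); (0, -2) → (-1, -2); (-2, -1) → (-5/2, -1); (5, 1) → (11/2, 1)
T2 translate by (2, -4): (9/2, 1) → (13/2, -3); (-1, -2) → (1, -6); (-5/2, -1) → (-1/2, -5); (11/2, 1) → (15/2, -3)
T3 reflect across y = 0: (13/2, -3) → (13/2, 3); (1, -6) → (1, 6); (-1/2, -5) → (-1/2, 5); (15/2, -3) → (15/2, 3)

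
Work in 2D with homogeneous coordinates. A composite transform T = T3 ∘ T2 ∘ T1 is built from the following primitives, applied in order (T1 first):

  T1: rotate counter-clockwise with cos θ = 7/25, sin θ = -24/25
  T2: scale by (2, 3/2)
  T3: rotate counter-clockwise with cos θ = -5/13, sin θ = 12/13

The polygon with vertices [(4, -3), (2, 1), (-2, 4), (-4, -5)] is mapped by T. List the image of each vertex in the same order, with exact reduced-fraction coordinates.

T1 rotate counter-clockwise with cos θ = 7/25, sin θ = -24/25: (4, -3) → (-44/25, -117/25); (2, 1) → (38/25, -41/25); (-2, 4) → (82/25, 76/25); (-4, -5) → (-148/25, 61/25)
T2 scale by (2, 3/2): (-44/25, -117/25) → (-88/25, -351/50); (38/25, -41/25) → (76/25, -123/50); (82/25, 76/25) → (164/25, 114/25); (-148/25, 61/25) → (-296/25, 183/50)
T3 rotate counter-clockwise with cos θ = -5/13, sin θ = 12/13: (-88/25, -351/50) → (2546/325, -357/650); (76/25, -123/50) → (358/325, 2439/650); (164/25, 114/25) → (-2188/325, 1398/325); (-296/25, 183/50) → (382/325, -8019/650)

image vertices: (2546/325, -357/650), (358/325, 2439/650), (-2188/325, 1398/325), (382/325, -8019/650)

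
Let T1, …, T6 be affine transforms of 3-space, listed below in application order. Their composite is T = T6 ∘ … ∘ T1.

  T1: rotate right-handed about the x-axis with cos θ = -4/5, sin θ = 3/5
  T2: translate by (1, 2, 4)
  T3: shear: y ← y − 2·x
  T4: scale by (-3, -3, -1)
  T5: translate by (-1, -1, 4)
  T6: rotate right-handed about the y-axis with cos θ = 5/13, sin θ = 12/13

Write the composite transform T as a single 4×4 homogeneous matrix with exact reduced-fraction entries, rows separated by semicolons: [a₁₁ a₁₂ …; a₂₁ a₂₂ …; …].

T = [-15/13 -36/65 48/65 -20/13; 6 12/5 9/5 -1; 36/13 -3/13 4/13 48/13; 0 0 0 1]

T1 = [1 0 0 0; 0 -4/5 -3/5 0; 0 3/5 -4/5 0; 0 0 0 1]
T2·T1 = [1 0 0 1; 0 -4/5 -3/5 2; 0 3/5 -4/5 4; 0 0 0 1]
T3·…·T1 = [1 0 0 1; -2 -4/5 -3/5 0; 0 3/5 -4/5 4; 0 0 0 1]
T4·…·T1 = [-3 0 0 -3; 6 12/5 9/5 0; 0 -3/5 4/5 -4; 0 0 0 1]
T5·…·T1 = [-3 0 0 -4; 6 12/5 9/5 -1; 0 -3/5 4/5 0; 0 0 0 1]
T6·…·T1 = [-15/13 -36/65 48/65 -20/13; 6 12/5 9/5 -1; 36/13 -3/13 4/13 48/13; 0 0 0 1]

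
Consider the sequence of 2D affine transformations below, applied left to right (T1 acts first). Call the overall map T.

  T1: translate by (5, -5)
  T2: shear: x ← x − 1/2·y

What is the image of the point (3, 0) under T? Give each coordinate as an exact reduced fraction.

T(p) = (21/2, -5)

T1 translate by (5, -5): (3, 0) → (8, -5)
T2 shear: x ← x − 1/2·y: (8, -5) → (21/2, -5)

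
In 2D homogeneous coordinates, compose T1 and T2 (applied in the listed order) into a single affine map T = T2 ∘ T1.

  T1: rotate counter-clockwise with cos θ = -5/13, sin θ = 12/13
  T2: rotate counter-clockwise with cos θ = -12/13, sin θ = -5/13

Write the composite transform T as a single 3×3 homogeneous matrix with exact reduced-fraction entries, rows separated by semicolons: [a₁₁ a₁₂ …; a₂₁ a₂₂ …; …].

T1 = [-5/13 -12/13 0; 12/13 -5/13 0; 0 0 1]
T2·T1 = [120/169 119/169 0; -119/169 120/169 0; 0 0 1]

T = [120/169 119/169 0; -119/169 120/169 0; 0 0 1]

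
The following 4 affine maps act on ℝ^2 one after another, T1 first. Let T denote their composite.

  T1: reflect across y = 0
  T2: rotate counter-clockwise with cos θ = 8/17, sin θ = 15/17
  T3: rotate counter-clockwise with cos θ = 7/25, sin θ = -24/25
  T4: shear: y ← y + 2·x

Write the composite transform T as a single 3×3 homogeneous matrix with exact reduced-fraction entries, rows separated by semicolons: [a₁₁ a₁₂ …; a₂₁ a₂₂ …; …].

T1 = [1 0 0; 0 -1 0; 0 0 1]
T2·T1 = [8/17 15/17 0; 15/17 -8/17 0; 0 0 1]
T3·…·T1 = [416/425 -87/425 0; -87/425 -416/425 0; 0 0 1]
T4·…·T1 = [416/425 -87/425 0; 149/85 -118/85 0; 0 0 1]

T = [416/425 -87/425 0; 149/85 -118/85 0; 0 0 1]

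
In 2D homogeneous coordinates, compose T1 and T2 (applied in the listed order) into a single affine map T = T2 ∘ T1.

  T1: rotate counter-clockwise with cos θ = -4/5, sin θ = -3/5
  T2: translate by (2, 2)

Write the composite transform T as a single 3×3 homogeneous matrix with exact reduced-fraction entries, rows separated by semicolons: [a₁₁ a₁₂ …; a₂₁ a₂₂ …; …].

T1 = [-4/5 3/5 0; -3/5 -4/5 0; 0 0 1]
T2·T1 = [-4/5 3/5 2; -3/5 -4/5 2; 0 0 1]

T = [-4/5 3/5 2; -3/5 -4/5 2; 0 0 1]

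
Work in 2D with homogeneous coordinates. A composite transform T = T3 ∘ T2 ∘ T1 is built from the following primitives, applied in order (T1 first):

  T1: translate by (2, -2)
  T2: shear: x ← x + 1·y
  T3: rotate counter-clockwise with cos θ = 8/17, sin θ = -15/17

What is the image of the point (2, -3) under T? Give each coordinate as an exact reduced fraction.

T(p) = (-83/17, -25/17)

T1 translate by (2, -2): (2, -3) → (4, -5)
T2 shear: x ← x + 1·y: (4, -5) → (-1, -5)
T3 rotate counter-clockwise with cos θ = 8/17, sin θ = -15/17: (-1, -5) → (-83/17, -25/17)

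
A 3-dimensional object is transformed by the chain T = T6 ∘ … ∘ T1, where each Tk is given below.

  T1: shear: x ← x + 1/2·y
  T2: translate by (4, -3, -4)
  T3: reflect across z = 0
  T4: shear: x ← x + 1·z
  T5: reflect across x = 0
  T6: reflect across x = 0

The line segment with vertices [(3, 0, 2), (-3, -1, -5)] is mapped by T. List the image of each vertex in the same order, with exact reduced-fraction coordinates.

image vertices: (9, -3, 2), (19/2, -4, 9)

T1 shear: x ← x + 1/2·y: (3, 0, 2) → (3, 0, 2); (-3, -1, -5) → (-7/2, -1, -5)
T2 translate by (4, -3, -4): (3, 0, 2) → (7, -3, -2); (-7/2, -1, -5) → (1/2, -4, -9)
T3 reflect across z = 0: (7, -3, -2) → (7, -3, 2); (1/2, -4, -9) → (1/2, -4, 9)
T4 shear: x ← x + 1·z: (7, -3, 2) → (9, -3, 2); (1/2, -4, 9) → (19/2, -4, 9)
T5 reflect across x = 0: (9, -3, 2) → (-9, -3, 2); (19/2, -4, 9) → (-19/2, -4, 9)
T6 reflect across x = 0: (-9, -3, 2) → (9, -3, 2); (-19/2, -4, 9) → (19/2, -4, 9)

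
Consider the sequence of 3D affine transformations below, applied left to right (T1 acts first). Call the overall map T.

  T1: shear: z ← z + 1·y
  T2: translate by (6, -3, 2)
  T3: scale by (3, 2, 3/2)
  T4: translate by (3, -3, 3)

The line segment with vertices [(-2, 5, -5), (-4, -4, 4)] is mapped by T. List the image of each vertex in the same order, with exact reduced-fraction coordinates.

T1 shear: z ← z + 1·y: (-2, 5, -5) → (-2, 5, 0); (-4, -4, 4) → (-4, -4, 0)
T2 translate by (6, -3, 2): (-2, 5, 0) → (4, 2, 2); (-4, -4, 0) → (2, -7, 2)
T3 scale by (3, 2, 3/2): (4, 2, 2) → (12, 4, 3); (2, -7, 2) → (6, -14, 3)
T4 translate by (3, -3, 3): (12, 4, 3) → (15, 1, 6); (6, -14, 3) → (9, -17, 6)

image vertices: (15, 1, 6), (9, -17, 6)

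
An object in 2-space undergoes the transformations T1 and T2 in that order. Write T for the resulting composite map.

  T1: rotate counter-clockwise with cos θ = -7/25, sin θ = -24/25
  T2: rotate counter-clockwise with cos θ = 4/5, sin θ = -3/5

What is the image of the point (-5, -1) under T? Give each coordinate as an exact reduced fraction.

T1 rotate counter-clockwise with cos θ = -7/25, sin θ = -24/25: (-5, -1) → (11/25, 127/25)
T2 rotate counter-clockwise with cos θ = 4/5, sin θ = -3/5: (11/25, 127/25) → (17/5, 19/5)

T(p) = (17/5, 19/5)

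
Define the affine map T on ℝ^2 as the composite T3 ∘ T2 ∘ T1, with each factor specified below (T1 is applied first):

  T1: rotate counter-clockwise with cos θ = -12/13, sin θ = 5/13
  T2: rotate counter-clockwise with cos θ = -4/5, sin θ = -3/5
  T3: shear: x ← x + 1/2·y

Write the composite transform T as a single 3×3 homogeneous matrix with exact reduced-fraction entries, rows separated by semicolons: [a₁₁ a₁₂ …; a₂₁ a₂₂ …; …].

T = [71/65 31/130 0; 16/65 63/65 0; 0 0 1]

T1 = [-12/13 -5/13 0; 5/13 -12/13 0; 0 0 1]
T2·T1 = [63/65 -16/65 0; 16/65 63/65 0; 0 0 1]
T3·…·T1 = [71/65 31/130 0; 16/65 63/65 0; 0 0 1]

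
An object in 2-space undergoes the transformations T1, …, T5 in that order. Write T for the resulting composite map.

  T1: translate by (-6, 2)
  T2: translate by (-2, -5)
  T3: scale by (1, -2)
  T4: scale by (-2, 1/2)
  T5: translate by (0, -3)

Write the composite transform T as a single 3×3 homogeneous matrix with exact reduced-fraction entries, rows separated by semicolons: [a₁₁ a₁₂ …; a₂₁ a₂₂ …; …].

T = [-2 0 16; 0 -1 0; 0 0 1]

T1 = [1 0 -6; 0 1 2; 0 0 1]
T2·T1 = [1 0 -8; 0 1 -3; 0 0 1]
T3·…·T1 = [1 0 -8; 0 -2 6; 0 0 1]
T4·…·T1 = [-2 0 16; 0 -1 3; 0 0 1]
T5·…·T1 = [-2 0 16; 0 -1 0; 0 0 1]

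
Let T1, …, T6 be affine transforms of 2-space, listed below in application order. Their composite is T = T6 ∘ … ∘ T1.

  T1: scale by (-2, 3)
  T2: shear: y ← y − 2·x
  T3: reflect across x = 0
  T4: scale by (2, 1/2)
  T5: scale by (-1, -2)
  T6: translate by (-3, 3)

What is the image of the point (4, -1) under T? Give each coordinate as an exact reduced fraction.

T(p) = (-19, -10)

T1 scale by (-2, 3): (4, -1) → (-8, -3)
T2 shear: y ← y − 2·x: (-8, -3) → (-8, 13)
T3 reflect across x = 0: (-8, 13) → (8, 13)
T4 scale by (2, 1/2): (8, 13) → (16, 13/2)
T5 scale by (-1, -2): (16, 13/2) → (-16, -13)
T6 translate by (-3, 3): (-16, -13) → (-19, -10)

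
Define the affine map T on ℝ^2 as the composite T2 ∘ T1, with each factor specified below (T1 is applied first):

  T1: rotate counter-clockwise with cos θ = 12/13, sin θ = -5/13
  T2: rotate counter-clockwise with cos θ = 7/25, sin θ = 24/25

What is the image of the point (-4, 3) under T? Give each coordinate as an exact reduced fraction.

T1 rotate counter-clockwise with cos θ = 12/13, sin θ = -5/13: (-4, 3) → (-33/13, 56/13)
T2 rotate counter-clockwise with cos θ = 7/25, sin θ = 24/25: (-33/13, 56/13) → (-63/13, -16/13)

T(p) = (-63/13, -16/13)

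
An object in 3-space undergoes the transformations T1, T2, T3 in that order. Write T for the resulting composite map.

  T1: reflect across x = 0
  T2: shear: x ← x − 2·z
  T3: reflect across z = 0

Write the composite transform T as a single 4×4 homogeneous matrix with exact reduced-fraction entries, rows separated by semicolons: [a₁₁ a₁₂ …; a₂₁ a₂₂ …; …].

T = [-1 0 -2 0; 0 1 0 0; 0 0 -1 0; 0 0 0 1]

T1 = [-1 0 0 0; 0 1 0 0; 0 0 1 0; 0 0 0 1]
T2·T1 = [-1 0 -2 0; 0 1 0 0; 0 0 1 0; 0 0 0 1]
T3·…·T1 = [-1 0 -2 0; 0 1 0 0; 0 0 -1 0; 0 0 0 1]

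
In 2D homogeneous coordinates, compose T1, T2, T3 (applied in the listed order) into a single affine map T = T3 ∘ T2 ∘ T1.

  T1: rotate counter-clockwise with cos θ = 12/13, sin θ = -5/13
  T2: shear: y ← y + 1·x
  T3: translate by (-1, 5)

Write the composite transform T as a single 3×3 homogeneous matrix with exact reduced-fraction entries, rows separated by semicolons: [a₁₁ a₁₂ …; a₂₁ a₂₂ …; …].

T = [12/13 5/13 -1; 7/13 17/13 5; 0 0 1]

T1 = [12/13 5/13 0; -5/13 12/13 0; 0 0 1]
T2·T1 = [12/13 5/13 0; 7/13 17/13 0; 0 0 1]
T3·…·T1 = [12/13 5/13 -1; 7/13 17/13 5; 0 0 1]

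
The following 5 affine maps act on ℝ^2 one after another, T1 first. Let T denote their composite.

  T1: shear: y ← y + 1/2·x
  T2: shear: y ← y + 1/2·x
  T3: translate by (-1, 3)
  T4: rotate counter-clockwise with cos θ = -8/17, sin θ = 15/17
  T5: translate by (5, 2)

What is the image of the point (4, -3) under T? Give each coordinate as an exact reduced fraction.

T(p) = (1/17, 47/17)

T1 shear: y ← y + 1/2·x: (4, -3) → (4, -1)
T2 shear: y ← y + 1/2·x: (4, -1) → (4, 1)
T3 translate by (-1, 3): (4, 1) → (3, 4)
T4 rotate counter-clockwise with cos θ = -8/17, sin θ = 15/17: (3, 4) → (-84/17, 13/17)
T5 translate by (5, 2): (-84/17, 13/17) → (1/17, 47/17)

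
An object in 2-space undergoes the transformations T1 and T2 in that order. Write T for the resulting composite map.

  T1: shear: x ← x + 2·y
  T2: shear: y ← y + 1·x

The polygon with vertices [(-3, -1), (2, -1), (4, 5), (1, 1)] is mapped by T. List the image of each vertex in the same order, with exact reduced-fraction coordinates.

T1 shear: x ← x + 2·y: (-3, -1) → (-5, -1); (2, -1) → (0, -1); (4, 5) → (14, 5); (1, 1) → (3, 1)
T2 shear: y ← y + 1·x: (-5, -1) → (-5, -6); (0, -1) → (0, -1); (14, 5) → (14, 19); (3, 1) → (3, 4)

image vertices: (-5, -6), (0, -1), (14, 19), (3, 4)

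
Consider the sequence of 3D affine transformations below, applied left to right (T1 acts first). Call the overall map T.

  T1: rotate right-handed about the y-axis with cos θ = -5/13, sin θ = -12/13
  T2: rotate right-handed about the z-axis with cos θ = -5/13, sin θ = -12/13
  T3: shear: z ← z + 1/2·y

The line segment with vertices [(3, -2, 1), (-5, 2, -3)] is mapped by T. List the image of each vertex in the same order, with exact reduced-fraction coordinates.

T1 rotate right-handed about the y-axis with cos θ = -5/13, sin θ = -12/13: (3, -2, 1) → (-27/13, -2, 31/13); (-5, 2, -3) → (61/13, 2, -45/13)
T2 rotate right-handed about the z-axis with cos θ = -5/13, sin θ = -12/13: (-27/13, -2, 31/13) → (-177/169, 454/169, 31/13); (61/13, 2, -45/13) → (7/169, -862/169, -45/13)
T3 shear: z ← z + 1/2·y: (-177/169, 454/169, 31/13) → (-177/169, 454/169, 630/169); (7/169, -862/169, -45/13) → (7/169, -862/169, -1016/169)

image vertices: (-177/169, 454/169, 630/169), (7/169, -862/169, -1016/169)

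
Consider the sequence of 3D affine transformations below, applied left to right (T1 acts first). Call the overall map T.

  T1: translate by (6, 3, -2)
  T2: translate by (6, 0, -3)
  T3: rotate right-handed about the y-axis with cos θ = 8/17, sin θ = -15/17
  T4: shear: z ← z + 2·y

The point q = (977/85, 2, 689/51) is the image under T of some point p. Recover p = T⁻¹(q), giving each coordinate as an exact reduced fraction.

T1 = [1 0 0 6; 0 1 0 3; 0 0 1 -2; 0 0 0 1]
T2·T1 = [1 0 0 12; 0 1 0 3; 0 0 1 -5; 0 0 0 1]
T3·…·T1 = [8/17 0 -15/17 171/17; 0 1 0 3; 15/17 0 8/17 140/17; 0 0 0 1]
T4·…·T1 = [8/17 0 -15/17 171/17; 0 1 0 3; 15/17 2 8/17 242/17; 0 0 0 1]
det M = 1; M⁻¹ = [8/17 -30/17 15/17 -12; 0 1 0 -3; -15/17 -16/17 8/17 5; 0 0 0 1]
M⁻¹ · (977/85, 2, 689/51)ᵀ = (9/5, -1, -2/3)ᵀ

p = (9/5, -1, -2/3)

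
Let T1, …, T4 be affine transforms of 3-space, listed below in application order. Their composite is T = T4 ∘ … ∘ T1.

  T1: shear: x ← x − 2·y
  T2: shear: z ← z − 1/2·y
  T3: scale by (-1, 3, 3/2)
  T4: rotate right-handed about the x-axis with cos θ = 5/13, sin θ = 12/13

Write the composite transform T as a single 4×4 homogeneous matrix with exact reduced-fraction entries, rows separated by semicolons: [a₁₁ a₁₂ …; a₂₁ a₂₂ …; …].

T = [-1 2 0 0; 0 24/13 -18/13 0; 0 129/52 15/26 0; 0 0 0 1]

T1 = [1 -2 0 0; 0 1 0 0; 0 0 1 0; 0 0 0 1]
T2·T1 = [1 -2 0 0; 0 1 0 0; 0 -1/2 1 0; 0 0 0 1]
T3·…·T1 = [-1 2 0 0; 0 3 0 0; 0 -3/4 3/2 0; 0 0 0 1]
T4·…·T1 = [-1 2 0 0; 0 24/13 -18/13 0; 0 129/52 15/26 0; 0 0 0 1]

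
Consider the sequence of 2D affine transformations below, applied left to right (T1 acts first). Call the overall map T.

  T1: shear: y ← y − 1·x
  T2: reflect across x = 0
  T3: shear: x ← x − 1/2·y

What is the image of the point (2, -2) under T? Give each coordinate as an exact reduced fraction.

T(p) = (0, -4)

T1 shear: y ← y − 1·x: (2, -2) → (2, -4)
T2 reflect across x = 0: (2, -4) → (-2, -4)
T3 shear: x ← x − 1/2·y: (-2, -4) → (0, -4)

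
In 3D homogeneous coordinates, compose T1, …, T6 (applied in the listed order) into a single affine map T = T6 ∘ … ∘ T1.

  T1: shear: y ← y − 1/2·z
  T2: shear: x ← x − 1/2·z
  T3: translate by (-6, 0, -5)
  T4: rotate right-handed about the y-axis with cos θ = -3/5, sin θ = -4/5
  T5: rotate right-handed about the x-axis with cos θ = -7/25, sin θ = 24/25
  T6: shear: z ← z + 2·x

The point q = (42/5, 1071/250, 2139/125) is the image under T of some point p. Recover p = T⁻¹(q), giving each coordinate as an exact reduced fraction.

T1 = [1 0 0 0; 0 1 -1/2 0; 0 0 1 0; 0 0 0 1]
T2·T1 = [1 0 -1/2 0; 0 1 -1/2 0; 0 0 1 0; 0 0 0 1]
T3·…·T1 = [1 0 -1/2 -6; 0 1 -1/2 0; 0 0 1 -5; 0 0 0 1]
T4·…·T1 = [-3/5 0 -1/2 38/5; 0 1 -1/2 0; 4/5 0 -1 -9/5; 0 0 0 1]
T5·…·T1 = [-3/5 0 -1/2 38/5; -96/125 -7/25 11/10 216/125; -28/125 24/25 -1/5 63/125; 0 0 0 1]
T6·…·T1 = [-3/5 0 -1/2 38/5; -96/125 -7/25 11/10 216/125; -178/125 24/25 -6/5 1963/125; 0 0 0 1]
det M = 1; M⁻¹ = [-18/25 -12/25 -7/50 17/2; -311/125 1/125 261/250 5/2; -142/125 72/125 21/125 5; 0 0 0 1]
M⁻¹ · (42/5, 1071/250, 2139/125)ᵀ = (-2, -1/2, 4/5)ᵀ

p = (-2, -1/2, 4/5)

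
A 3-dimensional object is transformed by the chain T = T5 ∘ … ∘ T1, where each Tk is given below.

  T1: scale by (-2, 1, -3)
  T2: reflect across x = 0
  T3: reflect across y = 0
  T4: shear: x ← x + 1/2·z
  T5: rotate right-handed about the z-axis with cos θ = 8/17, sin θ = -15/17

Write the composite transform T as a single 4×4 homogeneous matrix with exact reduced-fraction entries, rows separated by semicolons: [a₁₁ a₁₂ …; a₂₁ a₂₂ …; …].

T = [16/17 -15/17 -12/17 0; -30/17 -8/17 45/34 0; 0 0 -3 0; 0 0 0 1]

T1 = [-2 0 0 0; 0 1 0 0; 0 0 -3 0; 0 0 0 1]
T2·T1 = [2 0 0 0; 0 1 0 0; 0 0 -3 0; 0 0 0 1]
T3·…·T1 = [2 0 0 0; 0 -1 0 0; 0 0 -3 0; 0 0 0 1]
T4·…·T1 = [2 0 -3/2 0; 0 -1 0 0; 0 0 -3 0; 0 0 0 1]
T5·…·T1 = [16/17 -15/17 -12/17 0; -30/17 -8/17 45/34 0; 0 0 -3 0; 0 0 0 1]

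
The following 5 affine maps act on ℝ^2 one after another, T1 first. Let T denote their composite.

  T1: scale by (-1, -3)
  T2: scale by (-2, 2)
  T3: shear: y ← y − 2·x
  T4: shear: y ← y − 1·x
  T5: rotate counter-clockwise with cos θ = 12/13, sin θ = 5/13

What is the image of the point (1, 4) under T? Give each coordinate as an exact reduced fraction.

T1 scale by (-1, -3): (1, 4) → (-1, -12)
T2 scale by (-2, 2): (-1, -12) → (2, -24)
T3 shear: y ← y − 2·x: (2, -24) → (2, -28)
T4 shear: y ← y − 1·x: (2, -28) → (2, -30)
T5 rotate counter-clockwise with cos θ = 12/13, sin θ = 5/13: (2, -30) → (174/13, -350/13)

T(p) = (174/13, -350/13)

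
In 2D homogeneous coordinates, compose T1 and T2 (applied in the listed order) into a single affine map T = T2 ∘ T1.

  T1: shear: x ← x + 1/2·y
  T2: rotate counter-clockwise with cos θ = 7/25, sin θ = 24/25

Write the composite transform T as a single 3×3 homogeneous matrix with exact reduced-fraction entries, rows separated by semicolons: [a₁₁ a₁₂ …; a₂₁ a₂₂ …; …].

T1 = [1 1/2 0; 0 1 0; 0 0 1]
T2·T1 = [7/25 -41/50 0; 24/25 19/25 0; 0 0 1]

T = [7/25 -41/50 0; 24/25 19/25 0; 0 0 1]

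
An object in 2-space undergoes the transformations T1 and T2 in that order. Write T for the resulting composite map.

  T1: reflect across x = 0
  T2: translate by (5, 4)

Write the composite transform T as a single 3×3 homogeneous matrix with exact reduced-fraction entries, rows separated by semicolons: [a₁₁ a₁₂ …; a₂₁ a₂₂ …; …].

T1 = [-1 0 0; 0 1 0; 0 0 1]
T2·T1 = [-1 0 5; 0 1 4; 0 0 1]

T = [-1 0 5; 0 1 4; 0 0 1]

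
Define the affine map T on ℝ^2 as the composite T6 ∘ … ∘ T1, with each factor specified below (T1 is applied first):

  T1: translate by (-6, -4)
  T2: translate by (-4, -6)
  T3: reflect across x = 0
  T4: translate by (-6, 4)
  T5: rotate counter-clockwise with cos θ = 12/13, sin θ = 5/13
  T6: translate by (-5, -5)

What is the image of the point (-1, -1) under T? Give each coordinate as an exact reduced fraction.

T(p) = (30/13, -124/13)

T1 translate by (-6, -4): (-1, -1) → (-7, -5)
T2 translate by (-4, -6): (-7, -5) → (-11, -11)
T3 reflect across x = 0: (-11, -11) → (11, -11)
T4 translate by (-6, 4): (11, -11) → (5, -7)
T5 rotate counter-clockwise with cos θ = 12/13, sin θ = 5/13: (5, -7) → (95/13, -59/13)
T6 translate by (-5, -5): (95/13, -59/13) → (30/13, -124/13)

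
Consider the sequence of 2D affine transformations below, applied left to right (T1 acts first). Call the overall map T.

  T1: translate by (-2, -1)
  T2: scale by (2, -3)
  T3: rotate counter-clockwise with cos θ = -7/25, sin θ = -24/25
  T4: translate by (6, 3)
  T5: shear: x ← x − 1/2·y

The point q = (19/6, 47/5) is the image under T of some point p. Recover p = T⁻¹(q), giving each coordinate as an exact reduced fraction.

T1 = [1 0 -2; 0 1 -1; 0 0 1]
T2·T1 = [2 0 -4; 0 -3 3; 0 0 1]
T3·…·T1 = [-14/25 -72/25 4; -48/25 21/25 3; 0 0 1]
T4·…·T1 = [-14/25 -72/25 10; -48/25 21/25 6; 0 0 1]
T5·…·T1 = [2/5 -33/10 7; -48/25 21/25 6; 0 0 1]
det M = -6; M⁻¹ = [-7/50 -11/20 107/25; -8/25 -1/15 66/25; 0 0 1]
M⁻¹ · (19/6, 47/5)ᵀ = (-4/3, 1)ᵀ

p = (-4/3, 1)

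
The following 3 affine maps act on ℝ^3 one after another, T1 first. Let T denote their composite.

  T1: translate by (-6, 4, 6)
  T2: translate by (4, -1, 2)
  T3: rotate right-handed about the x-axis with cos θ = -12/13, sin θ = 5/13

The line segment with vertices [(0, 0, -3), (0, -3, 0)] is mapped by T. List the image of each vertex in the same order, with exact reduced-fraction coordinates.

image vertices: (-2, -61/13, -45/13), (-2, -40/13, -96/13)

T1 translate by (-6, 4, 6): (0, 0, -3) → (-6, 4, 3); (0, -3, 0) → (-6, 1, 6)
T2 translate by (4, -1, 2): (-6, 4, 3) → (-2, 3, 5); (-6, 1, 6) → (-2, 0, 8)
T3 rotate right-handed about the x-axis with cos θ = -12/13, sin θ = 5/13: (-2, 3, 5) → (-2, -61/13, -45/13); (-2, 0, 8) → (-2, -40/13, -96/13)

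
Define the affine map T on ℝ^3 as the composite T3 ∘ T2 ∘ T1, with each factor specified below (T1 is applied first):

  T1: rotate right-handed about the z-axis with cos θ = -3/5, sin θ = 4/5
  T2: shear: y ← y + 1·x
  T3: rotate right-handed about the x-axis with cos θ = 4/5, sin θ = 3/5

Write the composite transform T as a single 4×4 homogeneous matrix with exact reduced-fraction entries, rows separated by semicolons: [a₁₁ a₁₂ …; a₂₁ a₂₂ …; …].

T1 = [-3/5 -4/5 0 0; 4/5 -3/5 0 0; 0 0 1 0; 0 0 0 1]
T2·T1 = [-3/5 -4/5 0 0; 1/5 -7/5 0 0; 0 0 1 0; 0 0 0 1]
T3·…·T1 = [-3/5 -4/5 0 0; 4/25 -28/25 -3/5 0; 3/25 -21/25 4/5 0; 0 0 0 1]

T = [-3/5 -4/5 0 0; 4/25 -28/25 -3/5 0; 3/25 -21/25 4/5 0; 0 0 0 1]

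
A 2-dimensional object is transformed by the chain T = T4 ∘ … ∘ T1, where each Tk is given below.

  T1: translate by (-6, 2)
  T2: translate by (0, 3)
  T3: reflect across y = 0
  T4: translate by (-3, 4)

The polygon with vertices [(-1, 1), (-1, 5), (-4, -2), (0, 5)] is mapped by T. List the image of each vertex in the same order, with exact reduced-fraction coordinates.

image vertices: (-10, -2), (-10, -6), (-13, 1), (-9, -6)

T1 translate by (-6, 2): (-1, 1) → (-7, 3); (-1, 5) → (-7, 7); (-4, -2) → (-10, 0); (0, 5) → (-6, 7)
T2 translate by (0, 3): (-7, 3) → (-7, 6); (-7, 7) → (-7, 10); (-10, 0) → (-10, 3); (-6, 7) → (-6, 10)
T3 reflect across y = 0: (-7, 6) → (-7, -6); (-7, 10) → (-7, -10); (-10, 3) → (-10, -3); (-6, 10) → (-6, -10)
T4 translate by (-3, 4): (-7, -6) → (-10, -2); (-7, -10) → (-10, -6); (-10, -3) → (-13, 1); (-6, -10) → (-9, -6)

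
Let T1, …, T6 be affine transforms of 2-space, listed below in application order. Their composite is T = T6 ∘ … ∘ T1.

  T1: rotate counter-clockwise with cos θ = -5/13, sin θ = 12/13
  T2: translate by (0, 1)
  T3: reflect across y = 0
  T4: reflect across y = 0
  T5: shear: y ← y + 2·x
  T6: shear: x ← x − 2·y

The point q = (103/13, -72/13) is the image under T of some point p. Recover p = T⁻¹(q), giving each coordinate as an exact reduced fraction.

p = (1, 3)

T1 = [-5/13 -12/13 0; 12/13 -5/13 0; 0 0 1]
T2·T1 = [-5/13 -12/13 0; 12/13 -5/13 1; 0 0 1]
T3·…·T1 = [-5/13 -12/13 0; -12/13 5/13 -1; 0 0 1]
T4·…·T1 = [-5/13 -12/13 0; 12/13 -5/13 1; 0 0 1]
T5·…·T1 = [-5/13 -12/13 0; 2/13 -29/13 1; 0 0 1]
T6·…·T1 = [-9/13 46/13 -2; 2/13 -29/13 1; 0 0 1]
det M = 1; M⁻¹ = [-29/13 -46/13 -12/13; -2/13 -9/13 5/13; 0 0 1]
M⁻¹ · (103/13, -72/13)ᵀ = (1, 3)ᵀ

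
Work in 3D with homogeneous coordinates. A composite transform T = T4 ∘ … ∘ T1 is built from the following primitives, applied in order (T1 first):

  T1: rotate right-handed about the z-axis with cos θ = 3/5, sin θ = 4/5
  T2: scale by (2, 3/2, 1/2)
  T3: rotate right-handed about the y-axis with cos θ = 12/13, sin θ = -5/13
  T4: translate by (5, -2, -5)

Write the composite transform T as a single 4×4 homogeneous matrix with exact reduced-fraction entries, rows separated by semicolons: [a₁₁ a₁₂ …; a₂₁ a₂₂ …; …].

T = [72/65 -96/65 -5/26 5; 6/5 9/10 0 -2; 6/13 -8/13 6/13 -5; 0 0 0 1]

T1 = [3/5 -4/5 0 0; 4/5 3/5 0 0; 0 0 1 0; 0 0 0 1]
T2·T1 = [6/5 -8/5 0 0; 6/5 9/10 0 0; 0 0 1/2 0; 0 0 0 1]
T3·…·T1 = [72/65 -96/65 -5/26 0; 6/5 9/10 0 0; 6/13 -8/13 6/13 0; 0 0 0 1]
T4·…·T1 = [72/65 -96/65 -5/26 5; 6/5 9/10 0 -2; 6/13 -8/13 6/13 -5; 0 0 0 1]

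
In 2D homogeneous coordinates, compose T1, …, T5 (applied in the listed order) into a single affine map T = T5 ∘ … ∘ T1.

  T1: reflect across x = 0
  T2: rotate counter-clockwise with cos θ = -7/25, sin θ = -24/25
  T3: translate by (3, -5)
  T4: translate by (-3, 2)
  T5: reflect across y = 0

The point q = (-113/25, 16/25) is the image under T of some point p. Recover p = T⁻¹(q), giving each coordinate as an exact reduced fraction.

p = (1, -5)

T1 = [-1 0 0; 0 1 0; 0 0 1]
T2·T1 = [7/25 24/25 0; 24/25 -7/25 0; 0 0 1]
T3·…·T1 = [7/25 24/25 3; 24/25 -7/25 -5; 0 0 1]
T4·…·T1 = [7/25 24/25 0; 24/25 -7/25 -3; 0 0 1]
T5·…·T1 = [7/25 24/25 0; -24/25 7/25 3; 0 0 1]
det M = 1; M⁻¹ = [7/25 -24/25 72/25; 24/25 7/25 -21/25; 0 0 1]
M⁻¹ · (-113/25, 16/25)ᵀ = (1, -5)ᵀ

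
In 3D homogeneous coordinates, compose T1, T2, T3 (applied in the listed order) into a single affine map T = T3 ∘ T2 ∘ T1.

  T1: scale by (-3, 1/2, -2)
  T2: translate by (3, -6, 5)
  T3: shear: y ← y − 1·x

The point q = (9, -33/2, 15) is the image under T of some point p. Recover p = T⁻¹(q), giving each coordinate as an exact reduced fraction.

T1 = [-3 0 0 0; 0 1/2 0 0; 0 0 -2 0; 0 0 0 1]
T2·T1 = [-3 0 0 3; 0 1/2 0 -6; 0 0 -2 5; 0 0 0 1]
T3·…·T1 = [-3 0 0 3; 3 1/2 0 -9; 0 0 -2 5; 0 0 0 1]
det M = 3; M⁻¹ = [-1/3 0 0 1; 2 2 0 12; 0 0 -1/2 5/2; 0 0 0 1]
M⁻¹ · (9, -33/2, 15)ᵀ = (-2, -3, -5)ᵀ

p = (-2, -3, -5)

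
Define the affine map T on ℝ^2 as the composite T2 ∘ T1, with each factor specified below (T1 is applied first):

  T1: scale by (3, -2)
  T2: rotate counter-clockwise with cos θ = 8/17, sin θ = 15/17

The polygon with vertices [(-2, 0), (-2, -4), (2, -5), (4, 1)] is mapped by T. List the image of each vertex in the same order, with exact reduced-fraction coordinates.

image vertices: (-48/17, -90/17), (-168/17, -26/17), (-6, 10), (126/17, 164/17)

T1 scale by (3, -2): (-2, 0) → (-6, 0); (-2, -4) → (-6, 8); (2, -5) → (6, 10); (4, 1) → (12, -2)
T2 rotate counter-clockwise with cos θ = 8/17, sin θ = 15/17: (-6, 0) → (-48/17, -90/17); (-6, 8) → (-168/17, -26/17); (6, 10) → (-6, 10); (12, -2) → (126/17, 164/17)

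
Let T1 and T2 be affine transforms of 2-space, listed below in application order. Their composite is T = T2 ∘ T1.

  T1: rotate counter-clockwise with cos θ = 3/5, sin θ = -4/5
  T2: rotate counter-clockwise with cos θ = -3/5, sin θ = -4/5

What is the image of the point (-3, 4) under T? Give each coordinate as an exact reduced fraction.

T(p) = (3, -4)

T1 rotate counter-clockwise with cos θ = 3/5, sin θ = -4/5: (-3, 4) → (7/5, 24/5)
T2 rotate counter-clockwise with cos θ = -3/5, sin θ = -4/5: (7/5, 24/5) → (3, -4)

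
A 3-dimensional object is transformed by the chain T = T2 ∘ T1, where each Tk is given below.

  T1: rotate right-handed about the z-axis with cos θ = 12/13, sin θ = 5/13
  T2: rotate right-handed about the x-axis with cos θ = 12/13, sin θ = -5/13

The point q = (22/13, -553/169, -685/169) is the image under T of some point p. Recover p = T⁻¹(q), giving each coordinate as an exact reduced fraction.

p = (1, -2, -5)

T1 = [12/13 -5/13 0 0; 5/13 12/13 0 0; 0 0 1 0; 0 0 0 1]
T2·T1 = [12/13 -5/13 0 0; 60/169 144/169 5/13 0; -25/169 -60/169 12/13 0; 0 0 0 1]
det M = 1; M⁻¹ = [12/13 60/169 -25/169 0; -5/13 144/169 -60/169 0; 0 5/13 12/13 0; 0 0 0 1]
M⁻¹ · (22/13, -553/169, -685/169)ᵀ = (1, -2, -5)ᵀ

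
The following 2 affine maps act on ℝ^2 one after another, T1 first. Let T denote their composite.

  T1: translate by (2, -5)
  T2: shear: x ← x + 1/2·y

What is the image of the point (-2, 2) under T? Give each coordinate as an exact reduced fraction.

T1 translate by (2, -5): (-2, 2) → (0, -3)
T2 shear: x ← x + 1/2·y: (0, -3) → (-3/2, -3)

T(p) = (-3/2, -3)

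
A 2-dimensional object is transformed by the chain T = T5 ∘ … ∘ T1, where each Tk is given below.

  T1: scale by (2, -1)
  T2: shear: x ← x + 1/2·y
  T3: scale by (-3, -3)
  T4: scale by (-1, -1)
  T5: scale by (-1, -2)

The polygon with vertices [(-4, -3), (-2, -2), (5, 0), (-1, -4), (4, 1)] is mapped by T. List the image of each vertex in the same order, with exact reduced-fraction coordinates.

T1 scale by (2, -1): (-4, -3) → (-8, 3); (-2, -2) → (-4, 2); (5, 0) → (10, 0); (-1, -4) → (-2, 4); (4, 1) → (8, -1)
T2 shear: x ← x + 1/2·y: (-8, 3) → (-13/2, 3); (-4, 2) → (-3, 2); (10, 0) → (10, 0); (-2, 4) → (0, 4); (8, -1) → (15/2, -1)
T3 scale by (-3, -3): (-13/2, 3) → (39/2, -9); (-3, 2) → (9, -6); (10, 0) → (-30, 0); (0, 4) → (0, -12); (15/2, -1) → (-45/2, 3)
T4 scale by (-1, -1): (39/2, -9) → (-39/2, 9); (9, -6) → (-9, 6); (-30, 0) → (30, 0); (0, -12) → (0, 12); (-45/2, 3) → (45/2, -3)
T5 scale by (-1, -2): (-39/2, 9) → (39/2, -18); (-9, 6) → (9, -12); (30, 0) → (-30, 0); (0, 12) → (0, -24); (45/2, -3) → (-45/2, 6)

image vertices: (39/2, -18), (9, -12), (-30, 0), (0, -24), (-45/2, 6)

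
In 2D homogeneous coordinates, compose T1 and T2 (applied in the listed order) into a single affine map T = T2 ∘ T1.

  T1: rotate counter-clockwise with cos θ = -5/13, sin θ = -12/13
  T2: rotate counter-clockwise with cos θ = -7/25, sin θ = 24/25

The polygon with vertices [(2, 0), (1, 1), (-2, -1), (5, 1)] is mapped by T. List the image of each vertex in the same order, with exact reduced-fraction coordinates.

image vertices: (646/325, -72/325), (359/325, 287/325), (-682/325, -251/325), (127/25, 11/25)

T1 rotate counter-clockwise with cos θ = -5/13, sin θ = -12/13: (2, 0) → (-10/13, -24/13); (1, 1) → (7/13, -17/13); (-2, -1) → (-2/13, 29/13); (5, 1) → (-1, -5)
T2 rotate counter-clockwise with cos θ = -7/25, sin θ = 24/25: (-10/13, -24/13) → (646/325, -72/325); (7/13, -17/13) → (359/325, 287/325); (-2/13, 29/13) → (-682/325, -251/325); (-1, -5) → (127/25, 11/25)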